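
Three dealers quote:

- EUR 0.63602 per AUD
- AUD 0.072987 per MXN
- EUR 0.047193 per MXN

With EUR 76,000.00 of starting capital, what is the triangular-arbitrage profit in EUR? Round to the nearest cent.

Profitable loop is EUR → AUD → MXN → EUR:
EUR 76,000.00 ÷ 0.63602 = AUD 119,493.10
AUD 119,493.10 ÷ 0.072987 = MXN 1,637,183.30
MXN 1,637,183.30 × 0.047193 = EUR 77,263.59
Profit = EUR 77,263.59 − EUR 76,000.00

Profit: EUR 1,263.59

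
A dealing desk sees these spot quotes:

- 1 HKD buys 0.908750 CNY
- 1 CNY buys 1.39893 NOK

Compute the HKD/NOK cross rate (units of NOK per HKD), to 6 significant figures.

HKD/NOK = 1.27128

1 HKD × 0.908750 = 0.90875 CNY
0.90875 CNY × 1.39893 = 1.27128 NOK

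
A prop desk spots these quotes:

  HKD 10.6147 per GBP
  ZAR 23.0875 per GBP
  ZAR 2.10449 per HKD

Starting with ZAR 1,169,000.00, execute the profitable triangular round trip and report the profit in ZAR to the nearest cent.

Profit: ZAR 39,194.43

Profitable loop is ZAR → HKD → GBP → ZAR:
ZAR 1,169,000.00 ÷ 2.10449 = HKD 555,479.00
HKD 555,479.00 ÷ 10.6147 = GBP 52,331.11
GBP 52,331.11 × 23.0875 = ZAR 1,208,194.43
Profit = ZAR 1,208,194.43 − ZAR 1,169,000.00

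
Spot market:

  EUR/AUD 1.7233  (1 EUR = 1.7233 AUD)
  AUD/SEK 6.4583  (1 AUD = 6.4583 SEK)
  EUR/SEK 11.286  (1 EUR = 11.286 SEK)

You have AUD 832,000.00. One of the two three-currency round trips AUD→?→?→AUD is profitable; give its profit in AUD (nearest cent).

Profit: AUD 11,692.66

Profitable loop is AUD → EUR → SEK → AUD:
AUD 832,000.00 ÷ 1.7233 = EUR 482,794.64
EUR 482,794.64 × 11.286 = SEK 5,448,820.29
SEK 5,448,820.29 ÷ 6.4583 = AUD 843,692.66
Profit = AUD 843,692.66 − AUD 832,000.00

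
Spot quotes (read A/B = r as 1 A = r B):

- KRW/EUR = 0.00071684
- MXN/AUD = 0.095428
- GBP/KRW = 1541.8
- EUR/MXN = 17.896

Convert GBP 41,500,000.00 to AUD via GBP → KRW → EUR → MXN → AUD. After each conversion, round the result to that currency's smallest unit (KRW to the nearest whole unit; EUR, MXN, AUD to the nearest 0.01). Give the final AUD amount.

AUD 78,330,367.16

GBP 41,500,000.00 × 1541.8 = KRW 63,984,700,000
KRW 63,984,700,000 × 0.00071684 = EUR 45,866,792.35
EUR 45,866,792.35 × 17.896 = MXN 820,832,115.90
MXN 820,832,115.90 × 0.095428 = AUD 78,330,367.16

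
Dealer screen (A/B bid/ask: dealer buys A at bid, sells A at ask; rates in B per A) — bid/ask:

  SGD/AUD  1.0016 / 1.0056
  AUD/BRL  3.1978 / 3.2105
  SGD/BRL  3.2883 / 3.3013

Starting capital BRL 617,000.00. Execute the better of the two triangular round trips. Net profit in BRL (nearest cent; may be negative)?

Net profit: BRL 11,432.53

Best loop BRL → AUD → SGD → BRL:
BRL 617,000.00 ÷ 3.2105 (buy AUD at ask) = AUD 192,181.90
AUD 192,181.90 ÷ 1.0056 (buy SGD at ask) = SGD 191,111.68
SGD 191,111.68 × 3.2883 (sell SGD at bid) = BRL 628,432.53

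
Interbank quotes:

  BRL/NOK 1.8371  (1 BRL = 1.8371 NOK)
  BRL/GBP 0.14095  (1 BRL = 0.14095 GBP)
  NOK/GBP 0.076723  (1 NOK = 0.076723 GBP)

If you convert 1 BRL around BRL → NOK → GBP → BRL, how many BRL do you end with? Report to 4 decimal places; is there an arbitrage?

1.0000 (no arbitrage)

Around BRL → NOK → GBP → BRL: 1 × 1.8371 × 0.076723 ÷ 0.14095 = 0.999985
Product ≈ 1 (deviation 0.002%, within rounding noise).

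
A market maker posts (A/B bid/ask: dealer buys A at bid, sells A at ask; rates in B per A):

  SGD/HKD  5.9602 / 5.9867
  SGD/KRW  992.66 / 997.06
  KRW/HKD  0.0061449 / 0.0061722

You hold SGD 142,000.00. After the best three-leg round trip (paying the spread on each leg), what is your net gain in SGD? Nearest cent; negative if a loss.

Best loop SGD → KRW → HKD → SGD:
SGD 142,000.00 × 992.66 (sell SGD at bid) = KRW 140,957,720
KRW 140,957,720 × 0.0061449 (sell KRW at bid) = HKD 866,171.09
HKD 866,171.09 ÷ 5.9867 (buy SGD at ask) = SGD 144,682.56

Net profit: SGD 2,682.56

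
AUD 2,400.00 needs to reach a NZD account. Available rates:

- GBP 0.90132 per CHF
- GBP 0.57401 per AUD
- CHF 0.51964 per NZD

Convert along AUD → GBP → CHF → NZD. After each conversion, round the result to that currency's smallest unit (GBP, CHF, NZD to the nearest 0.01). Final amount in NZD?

NZD 2,941.36

AUD 2,400.00 × 0.57401 = GBP 1,377.62
GBP 1,377.62 ÷ 0.90132 = CHF 1,528.45
CHF 1,528.45 ÷ 0.51964 = NZD 2,941.36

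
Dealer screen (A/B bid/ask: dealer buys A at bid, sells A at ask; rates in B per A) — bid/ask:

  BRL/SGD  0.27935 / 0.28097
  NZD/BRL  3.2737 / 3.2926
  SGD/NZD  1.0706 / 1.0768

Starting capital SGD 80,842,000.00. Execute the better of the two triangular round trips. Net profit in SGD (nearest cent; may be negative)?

Best loop SGD → BRL → NZD → SGD:
SGD 80,842,000.00 ÷ 0.28097 (buy BRL at ask) = BRL 287,724,668.11
BRL 287,724,668.11 ÷ 3.2926 (buy NZD at ask) = NZD 87,385,248.17
NZD 87,385,248.17 ÷ 1.0768 (buy SGD at ask) = SGD 81,152,719.32

Net profit: SGD 310,719.32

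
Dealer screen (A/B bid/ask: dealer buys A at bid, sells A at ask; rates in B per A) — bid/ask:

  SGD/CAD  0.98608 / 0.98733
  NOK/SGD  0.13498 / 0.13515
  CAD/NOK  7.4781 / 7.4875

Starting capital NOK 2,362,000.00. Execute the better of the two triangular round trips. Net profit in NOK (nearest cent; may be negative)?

Net profit: NOK 2,093.64

Best loop NOK → CAD → SGD → NOK:
NOK 2,362,000.00 ÷ 7.4875 (buy CAD at ask) = CAD 315,459.10
CAD 315,459.10 ÷ 0.98733 (buy SGD at ask) = SGD 319,507.26
SGD 319,507.26 ÷ 0.13515 (buy NOK at ask) = NOK 2,364,093.64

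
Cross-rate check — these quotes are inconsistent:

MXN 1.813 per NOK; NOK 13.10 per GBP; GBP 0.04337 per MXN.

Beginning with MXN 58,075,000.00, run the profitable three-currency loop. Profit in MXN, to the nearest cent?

Profitable loop is MXN → GBP → NOK → MXN:
MXN 58,075,000.00 × 0.04337 = GBP 2,518,712.75
GBP 2,518,712.75 × 13.10 = NOK 32,995,137.02
NOK 32,995,137.02 × 1.813 = MXN 59,820,183.43
Profit = MXN 59,820,183.43 − MXN 58,075,000.00

Profit: MXN 1,745,183.43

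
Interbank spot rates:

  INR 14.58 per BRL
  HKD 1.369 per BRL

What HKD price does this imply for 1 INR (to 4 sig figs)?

1 INR ÷ 14.58 = 0.0685871 BRL
0.0685871 BRL × 1.369 = 0.0938957 HKD

INR/HKD = 0.09390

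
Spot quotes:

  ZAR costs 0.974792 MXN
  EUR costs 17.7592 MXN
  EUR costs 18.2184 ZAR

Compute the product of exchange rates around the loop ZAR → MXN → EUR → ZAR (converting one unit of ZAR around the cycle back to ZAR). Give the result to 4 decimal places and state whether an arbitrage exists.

1.0000 (no arbitrage)

Around ZAR → MXN → EUR → ZAR: 1 × 0.974792 ÷ 17.7592 × 18.2184 = 0.999997
Product ≈ 1 (deviation 0.000%, within rounding noise).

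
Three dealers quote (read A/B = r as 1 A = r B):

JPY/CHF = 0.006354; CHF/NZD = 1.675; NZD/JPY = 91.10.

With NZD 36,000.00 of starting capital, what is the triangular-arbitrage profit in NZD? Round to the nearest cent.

Profit: NZD 1,129.76

Profitable loop is NZD → CHF → JPY → NZD:
NZD 36,000.00 ÷ 1.675 = CHF 21,492.54
CHF 21,492.54 ÷ 0.006354 = JPY 3,382,521
JPY 3,382,521 ÷ 91.10 = NZD 37,129.76
Profit = NZD 37,129.76 − NZD 36,000.00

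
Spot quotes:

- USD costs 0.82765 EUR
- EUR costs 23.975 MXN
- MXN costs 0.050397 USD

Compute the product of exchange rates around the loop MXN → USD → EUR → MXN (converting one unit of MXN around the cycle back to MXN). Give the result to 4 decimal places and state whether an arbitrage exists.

Around MXN → USD → EUR → MXN: 1 × 0.050397 × 0.82765 × 23.975 = 1.000023
Product ≈ 1 (deviation 0.002%, within rounding noise).

1.0000 (no arbitrage)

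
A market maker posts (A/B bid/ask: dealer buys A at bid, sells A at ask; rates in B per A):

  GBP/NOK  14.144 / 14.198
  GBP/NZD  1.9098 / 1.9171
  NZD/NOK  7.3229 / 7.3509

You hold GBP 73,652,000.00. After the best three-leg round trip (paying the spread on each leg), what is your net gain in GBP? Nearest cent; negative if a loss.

Net profit: GBP 269,625.84

Best loop GBP → NOK → NZD → GBP:
GBP 73,652,000.00 × 14.144 (sell GBP at bid) = NOK 1,041,733,888.00
NOK 1,041,733,888.00 ÷ 7.3509 (buy NZD at ask) = NZD 141,715,148.89
NZD 141,715,148.89 ÷ 1.9171 (buy GBP at ask) = GBP 73,921,625.84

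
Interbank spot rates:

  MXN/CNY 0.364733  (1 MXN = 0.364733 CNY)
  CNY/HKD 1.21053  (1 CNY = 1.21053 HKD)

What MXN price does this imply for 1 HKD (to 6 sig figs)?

HKD/MXN = 2.26490

1 HKD ÷ 1.21053 = 0.826084 CNY
0.826084 CNY ÷ 0.364733 = 2.2649 MXN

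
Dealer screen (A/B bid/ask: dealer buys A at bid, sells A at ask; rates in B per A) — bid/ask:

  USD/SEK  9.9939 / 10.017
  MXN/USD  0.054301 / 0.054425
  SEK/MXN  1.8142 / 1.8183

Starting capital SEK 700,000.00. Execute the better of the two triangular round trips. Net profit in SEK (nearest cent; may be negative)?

Net profit: SEK 6,149.07

Best loop SEK → USD → MXN → SEK:
SEK 700,000.00 ÷ 10.017 (buy USD at ask) = USD 69,881.20
USD 69,881.20 ÷ 0.054425 (buy MXN at ask) = MXN 1,283,990.85
MXN 1,283,990.85 ÷ 1.8183 (buy SEK at ask) = SEK 706,149.07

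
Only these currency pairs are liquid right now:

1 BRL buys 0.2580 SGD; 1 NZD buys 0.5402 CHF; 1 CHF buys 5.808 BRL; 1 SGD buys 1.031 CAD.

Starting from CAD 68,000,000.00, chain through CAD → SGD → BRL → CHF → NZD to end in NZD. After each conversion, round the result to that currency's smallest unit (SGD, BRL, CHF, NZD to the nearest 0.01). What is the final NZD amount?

CAD 68,000,000.00 ÷ 1.031 = SGD 65,955,383.12
SGD 65,955,383.12 ÷ 0.2580 = BRL 255,641,019.84
BRL 255,641,019.84 ÷ 5.808 = CHF 44,015,327.11
CHF 44,015,327.11 ÷ 0.5402 = NZD 81,479,687.36

NZD 81,479,687.36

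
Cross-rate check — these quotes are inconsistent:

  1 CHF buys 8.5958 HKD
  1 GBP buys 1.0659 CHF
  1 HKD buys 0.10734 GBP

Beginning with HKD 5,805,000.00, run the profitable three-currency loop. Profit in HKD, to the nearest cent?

Profit: HKD 97,525.46

Profitable loop is HKD → CHF → GBP → HKD:
HKD 5,805,000.00 ÷ 8.5958 = CHF 675,329.81
CHF 675,329.81 ÷ 1.0659 = GBP 633,577.08
GBP 633,577.08 ÷ 0.10734 = HKD 5,902,525.46
Profit = HKD 5,902,525.46 − HKD 5,805,000.00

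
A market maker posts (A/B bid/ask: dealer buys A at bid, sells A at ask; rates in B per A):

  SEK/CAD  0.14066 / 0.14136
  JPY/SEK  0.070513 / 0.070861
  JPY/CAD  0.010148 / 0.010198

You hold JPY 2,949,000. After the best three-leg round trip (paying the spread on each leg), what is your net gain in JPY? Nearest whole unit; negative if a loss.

Net profit: JPY 38,593

Best loop JPY → CAD → SEK → JPY:
JPY 2,949,000 × 0.010148 (sell JPY at bid) = CAD 29,926.45
CAD 29,926.45 ÷ 0.14136 (buy SEK at ask) = SEK 211,703.82
SEK 211,703.82 ÷ 0.070861 (buy JPY at ask) = JPY 2,987,593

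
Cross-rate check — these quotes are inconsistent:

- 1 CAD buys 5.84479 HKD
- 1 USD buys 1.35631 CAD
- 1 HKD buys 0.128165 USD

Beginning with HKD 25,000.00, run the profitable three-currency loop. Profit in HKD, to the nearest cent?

Profitable loop is HKD → USD → CAD → HKD:
HKD 25,000.00 × 0.128165 = USD 3,204.12
USD 3,204.12 × 1.35631 = CAD 4,345.79
CAD 4,345.79 × 5.84479 = HKD 25,400.21
Profit = HKD 25,400.21 − HKD 25,000.00

Profit: HKD 400.21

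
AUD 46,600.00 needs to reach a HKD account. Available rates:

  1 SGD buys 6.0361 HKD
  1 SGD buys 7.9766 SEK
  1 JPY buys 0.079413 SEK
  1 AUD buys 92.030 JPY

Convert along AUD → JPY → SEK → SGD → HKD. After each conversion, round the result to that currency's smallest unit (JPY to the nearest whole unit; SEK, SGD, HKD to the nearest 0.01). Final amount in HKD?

HKD 257,718.47

AUD 46,600.00 × 92.030 = JPY 4,288,598
JPY 4,288,598 × 0.079413 = SEK 340,570.43
SEK 340,570.43 ÷ 7.9766 = SGD 42,696.19
SGD 42,696.19 × 6.0361 = HKD 257,718.47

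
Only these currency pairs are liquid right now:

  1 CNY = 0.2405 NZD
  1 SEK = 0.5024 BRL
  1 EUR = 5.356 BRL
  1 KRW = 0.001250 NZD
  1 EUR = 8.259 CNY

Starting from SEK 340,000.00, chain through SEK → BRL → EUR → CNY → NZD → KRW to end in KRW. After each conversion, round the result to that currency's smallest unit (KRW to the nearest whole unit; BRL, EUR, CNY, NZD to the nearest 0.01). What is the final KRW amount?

KRW 50,678,128

SEK 340,000.00 × 0.5024 = BRL 170,816.00
BRL 170,816.00 ÷ 5.356 = EUR 31,892.46
EUR 31,892.46 × 8.259 = CNY 263,399.83
CNY 263,399.83 × 0.2405 = NZD 63,347.66
NZD 63,347.66 ÷ 0.001250 = KRW 50,678,128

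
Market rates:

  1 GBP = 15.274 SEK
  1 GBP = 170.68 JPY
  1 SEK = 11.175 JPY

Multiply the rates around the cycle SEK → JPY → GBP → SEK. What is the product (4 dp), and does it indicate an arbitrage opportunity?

Around SEK → JPY → GBP → SEK: 1 × 11.175 ÷ 170.68 × 15.274 = 1.000041
Product ≈ 1 (deviation 0.004%, within rounding noise).

1.0000 (no arbitrage)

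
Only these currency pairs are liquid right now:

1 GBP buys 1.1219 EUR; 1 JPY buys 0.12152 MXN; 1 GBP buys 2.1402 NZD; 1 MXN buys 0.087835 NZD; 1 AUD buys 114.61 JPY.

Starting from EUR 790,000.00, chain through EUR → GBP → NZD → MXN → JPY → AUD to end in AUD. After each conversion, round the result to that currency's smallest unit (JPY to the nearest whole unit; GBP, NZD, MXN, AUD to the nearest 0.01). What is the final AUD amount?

EUR 790,000.00 ÷ 1.1219 = GBP 704,162.58
GBP 704,162.58 × 2.1402 = NZD 1,507,048.75
NZD 1,507,048.75 ÷ 0.087835 = MXN 17,157,724.71
MXN 17,157,724.71 ÷ 0.12152 = JPY 141,192,600
JPY 141,192,600 ÷ 114.61 = AUD 1,231,939.62

AUD 1,231,939.62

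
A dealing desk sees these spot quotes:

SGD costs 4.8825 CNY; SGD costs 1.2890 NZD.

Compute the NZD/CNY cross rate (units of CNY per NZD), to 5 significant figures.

NZD/CNY = 3.7878

1 NZD ÷ 1.2890 = 0.775795 SGD
0.775795 SGD × 4.8825 = 3.78782 CNY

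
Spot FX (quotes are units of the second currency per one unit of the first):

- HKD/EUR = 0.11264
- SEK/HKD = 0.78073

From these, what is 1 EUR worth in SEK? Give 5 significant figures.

1 EUR ÷ 0.11264 = 8.87784 HKD
8.87784 HKD ÷ 0.78073 = 11.3712 SEK

EUR/SEK = 11.371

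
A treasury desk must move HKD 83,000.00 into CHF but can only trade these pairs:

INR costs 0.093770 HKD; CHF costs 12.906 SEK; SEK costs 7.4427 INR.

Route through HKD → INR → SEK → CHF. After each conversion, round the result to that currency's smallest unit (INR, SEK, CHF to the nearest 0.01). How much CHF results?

CHF 9,214.93

HKD 83,000.00 ÷ 0.093770 = INR 885,144.50
INR 885,144.50 ÷ 7.4427 = SEK 118,927.88
SEK 118,927.88 ÷ 12.906 = CHF 9,214.93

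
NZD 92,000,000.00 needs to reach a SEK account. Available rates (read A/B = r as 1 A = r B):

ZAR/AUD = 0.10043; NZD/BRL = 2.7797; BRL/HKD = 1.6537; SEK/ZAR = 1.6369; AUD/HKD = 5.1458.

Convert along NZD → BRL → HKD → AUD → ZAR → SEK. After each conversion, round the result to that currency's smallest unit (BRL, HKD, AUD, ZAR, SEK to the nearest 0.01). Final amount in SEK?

SEK 499,923,977.27

NZD 92,000,000.00 × 2.7797 = BRL 255,732,400.00
BRL 255,732,400.00 × 1.6537 = HKD 422,904,669.88
HKD 422,904,669.88 ÷ 5.1458 = AUD 82,184,435.83
AUD 82,184,435.83 ÷ 0.10043 = ZAR 818,325,558.40
ZAR 818,325,558.40 ÷ 1.6369 = SEK 499,923,977.27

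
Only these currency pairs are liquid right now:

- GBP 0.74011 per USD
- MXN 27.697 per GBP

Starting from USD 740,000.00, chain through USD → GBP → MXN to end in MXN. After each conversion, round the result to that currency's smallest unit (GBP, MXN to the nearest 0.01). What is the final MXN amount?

MXN 15,169,131.74

USD 740,000.00 × 0.74011 = GBP 547,681.40
GBP 547,681.40 × 27.697 = MXN 15,169,131.74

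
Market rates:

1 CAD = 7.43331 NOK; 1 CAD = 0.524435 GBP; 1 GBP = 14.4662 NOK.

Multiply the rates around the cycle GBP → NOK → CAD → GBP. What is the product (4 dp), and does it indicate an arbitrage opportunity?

1.0206 (arbitrage exists)

Around GBP → NOK → CAD → GBP: 1 × 14.4662 ÷ 7.43331 × 0.524435 = 1.020620
Product > 1; profitable direction is GBP → NOK → CAD → GBP.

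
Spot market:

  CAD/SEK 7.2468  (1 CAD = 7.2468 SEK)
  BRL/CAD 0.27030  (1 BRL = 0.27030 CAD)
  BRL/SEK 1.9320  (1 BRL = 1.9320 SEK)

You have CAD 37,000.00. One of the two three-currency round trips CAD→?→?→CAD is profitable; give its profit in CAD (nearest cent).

Profitable loop is CAD → SEK → BRL → CAD:
CAD 37,000.00 × 7.2468 = SEK 268,131.60
SEK 268,131.60 ÷ 1.9320 = BRL 138,784.47
BRL 138,784.47 × 0.27030 = CAD 37,513.44
Profit = CAD 37,513.44 − CAD 37,000.00

Profit: CAD 513.44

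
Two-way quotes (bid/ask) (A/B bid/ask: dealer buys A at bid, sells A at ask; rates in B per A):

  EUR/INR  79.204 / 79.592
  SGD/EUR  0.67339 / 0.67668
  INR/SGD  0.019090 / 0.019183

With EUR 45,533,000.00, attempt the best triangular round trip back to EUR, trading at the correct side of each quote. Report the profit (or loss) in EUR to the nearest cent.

Net profit: EUR 827,271.59

Best loop EUR → INR → SGD → EUR:
EUR 45,533,000.00 × 79.204 (sell EUR at bid) = INR 3,606,395,732.00
INR 3,606,395,732.00 × 0.019090 (sell INR at bid) = SGD 68,846,094.52
SGD 68,846,094.52 × 0.67339 (sell SGD at bid) = EUR 46,360,271.59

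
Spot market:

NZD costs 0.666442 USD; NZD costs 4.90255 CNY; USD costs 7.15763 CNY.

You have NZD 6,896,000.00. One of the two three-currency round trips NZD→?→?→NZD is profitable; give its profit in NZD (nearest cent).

Profitable loop is NZD → CNY → USD → NZD:
NZD 6,896,000.00 × 4.90255 = CNY 33,807,984.80
CNY 33,807,984.80 ÷ 7.15763 = USD 4,723,349.04
USD 4,723,349.04 ÷ 0.666442 = NZD 7,087,412.02
Profit = NZD 7,087,412.02 − NZD 6,896,000.00

Profit: NZD 191,412.02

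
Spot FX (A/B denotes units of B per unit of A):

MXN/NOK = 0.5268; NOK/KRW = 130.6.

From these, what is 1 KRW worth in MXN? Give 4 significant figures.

1 KRW ÷ 130.6 = 0.00765697 NOK
0.00765697 NOK ÷ 0.5268 = 0.0145349 MXN

KRW/MXN = 0.01453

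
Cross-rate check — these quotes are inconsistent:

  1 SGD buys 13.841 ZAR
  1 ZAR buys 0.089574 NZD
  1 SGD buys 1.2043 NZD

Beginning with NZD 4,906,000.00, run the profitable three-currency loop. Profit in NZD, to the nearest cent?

Profit: NZD 144,592.09

Profitable loop is NZD → SGD → ZAR → NZD:
NZD 4,906,000.00 ÷ 1.2043 = SGD 4,073,735.78
SGD 4,073,735.78 × 13.841 = ZAR 56,384,576.93
ZAR 56,384,576.93 × 0.089574 = NZD 5,050,592.09
Profit = NZD 5,050,592.09 − NZD 4,906,000.00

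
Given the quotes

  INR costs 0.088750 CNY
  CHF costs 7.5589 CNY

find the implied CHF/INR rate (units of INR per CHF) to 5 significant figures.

1 CHF × 7.5589 = 7.5589 CNY
7.5589 CNY ÷ 0.088750 = 85.1707 INR

CHF/INR = 85.171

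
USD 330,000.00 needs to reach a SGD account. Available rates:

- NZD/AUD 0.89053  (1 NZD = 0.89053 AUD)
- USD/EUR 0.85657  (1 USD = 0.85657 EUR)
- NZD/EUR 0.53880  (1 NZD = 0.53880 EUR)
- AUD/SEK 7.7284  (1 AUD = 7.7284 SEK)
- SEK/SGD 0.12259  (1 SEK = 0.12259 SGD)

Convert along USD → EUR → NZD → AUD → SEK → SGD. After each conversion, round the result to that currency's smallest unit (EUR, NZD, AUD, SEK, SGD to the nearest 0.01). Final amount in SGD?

USD 330,000.00 × 0.85657 = EUR 282,668.10
EUR 282,668.10 ÷ 0.53880 = NZD 524,625.28
NZD 524,625.28 × 0.89053 = AUD 467,194.55
AUD 467,194.55 × 7.7284 = SEK 3,610,666.36
SEK 3,610,666.36 × 0.12259 = SGD 442,631.59

SGD 442,631.59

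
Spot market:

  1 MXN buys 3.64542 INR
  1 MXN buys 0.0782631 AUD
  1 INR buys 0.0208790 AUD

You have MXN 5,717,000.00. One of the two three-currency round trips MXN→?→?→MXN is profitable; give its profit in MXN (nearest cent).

Profitable loop is MXN → AUD → INR → MXN:
MXN 5,717,000.00 × 0.0782631 = AUD 447,430.14
AUD 447,430.14 ÷ 0.0208790 = INR 21,429,673.01
INR 21,429,673.01 ÷ 3.64542 = MXN 5,878,519.62
Profit = MXN 5,878,519.62 − MXN 5,717,000.00

Profit: MXN 161,519.62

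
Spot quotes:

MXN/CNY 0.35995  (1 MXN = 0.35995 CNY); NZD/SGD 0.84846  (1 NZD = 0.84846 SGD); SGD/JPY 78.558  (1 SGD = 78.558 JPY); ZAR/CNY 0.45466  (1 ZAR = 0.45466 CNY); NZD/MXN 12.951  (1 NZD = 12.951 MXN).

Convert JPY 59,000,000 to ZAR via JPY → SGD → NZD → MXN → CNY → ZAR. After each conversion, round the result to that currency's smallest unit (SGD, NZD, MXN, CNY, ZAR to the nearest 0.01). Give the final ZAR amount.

JPY 59,000,000 ÷ 78.558 = SGD 751,037.45
SGD 751,037.45 ÷ 0.84846 = NZD 885,177.20
NZD 885,177.20 × 12.951 = MXN 11,463,929.92
MXN 11,463,929.92 × 0.35995 = CNY 4,126,441.57
CNY 4,126,441.57 ÷ 0.45466 = ZAR 9,075,884.33

ZAR 9,075,884.33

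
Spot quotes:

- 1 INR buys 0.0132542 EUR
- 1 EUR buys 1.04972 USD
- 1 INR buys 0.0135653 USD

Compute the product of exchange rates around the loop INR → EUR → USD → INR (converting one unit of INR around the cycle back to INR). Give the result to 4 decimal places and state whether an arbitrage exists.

Around INR → EUR → USD → INR: 1 × 0.0132542 × 1.04972 ÷ 0.0135653 = 1.025646
Product > 1; profitable direction is INR → EUR → USD → INR.

1.0256 (arbitrage exists)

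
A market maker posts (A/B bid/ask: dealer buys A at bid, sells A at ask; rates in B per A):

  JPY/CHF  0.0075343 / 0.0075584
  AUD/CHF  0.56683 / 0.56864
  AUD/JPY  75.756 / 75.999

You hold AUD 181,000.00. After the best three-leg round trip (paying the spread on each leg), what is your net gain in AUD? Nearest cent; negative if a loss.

Net profit: AUD 677.49

Best loop AUD → JPY → CHF → AUD:
AUD 181,000.00 × 75.756 (sell AUD at bid) = JPY 13,711,836
JPY 13,711,836 × 0.0075343 (sell JPY at bid) = CHF 103,309.09
CHF 103,309.09 ÷ 0.56864 (buy AUD at ask) = AUD 181,677.49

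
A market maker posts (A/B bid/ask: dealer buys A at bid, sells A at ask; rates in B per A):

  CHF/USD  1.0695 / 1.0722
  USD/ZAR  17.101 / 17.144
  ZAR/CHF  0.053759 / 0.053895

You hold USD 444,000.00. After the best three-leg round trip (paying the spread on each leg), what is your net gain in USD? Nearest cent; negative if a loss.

Net profit: USD 4,173.87

Best loop USD → CHF → ZAR → USD:
USD 444,000.00 ÷ 1.0722 (buy CHF at ask) = CHF 414,101.85
CHF 414,101.85 ÷ 0.053895 (buy ZAR at ask) = ZAR 7,683,492.84
ZAR 7,683,492.84 ÷ 17.144 (buy USD at ask) = USD 448,173.87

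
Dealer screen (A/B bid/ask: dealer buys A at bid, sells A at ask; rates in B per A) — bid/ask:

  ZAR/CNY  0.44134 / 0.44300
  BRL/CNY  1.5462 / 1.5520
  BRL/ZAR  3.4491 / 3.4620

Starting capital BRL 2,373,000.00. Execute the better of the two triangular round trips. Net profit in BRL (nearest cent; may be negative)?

Best loop BRL → CNY → ZAR → BRL:
BRL 2,373,000.00 × 1.5462 (sell BRL at bid) = CNY 3,669,132.60
CNY 3,669,132.60 ÷ 0.44300 (buy ZAR at ask) = ZAR 8,282,466.37
ZAR 8,282,466.37 ÷ 3.4620 (buy BRL at ask) = BRL 2,392,393.52

Net profit: BRL 19,393.52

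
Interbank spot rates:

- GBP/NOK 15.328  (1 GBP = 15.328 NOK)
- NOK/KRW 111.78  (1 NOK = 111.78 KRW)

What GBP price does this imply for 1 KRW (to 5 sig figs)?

1 KRW ÷ 111.78 = 0.00894614 NOK
0.00894614 NOK ÷ 15.328 = 0.000583647 GBP

KRW/GBP = 0.00058365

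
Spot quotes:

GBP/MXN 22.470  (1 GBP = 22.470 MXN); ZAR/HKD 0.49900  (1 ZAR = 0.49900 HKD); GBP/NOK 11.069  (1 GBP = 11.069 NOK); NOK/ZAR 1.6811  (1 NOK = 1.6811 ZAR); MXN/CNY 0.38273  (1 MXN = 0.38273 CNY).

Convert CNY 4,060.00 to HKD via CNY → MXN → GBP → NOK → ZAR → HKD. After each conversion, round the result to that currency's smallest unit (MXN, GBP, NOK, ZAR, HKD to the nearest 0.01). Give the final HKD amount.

CNY 4,060.00 ÷ 0.38273 = MXN 10,608.00
MXN 10,608.00 ÷ 22.470 = GBP 472.10
GBP 472.10 × 11.069 = NOK 5,225.67
NOK 5,225.67 × 1.6811 = ZAR 8,784.87
ZAR 8,784.87 × 0.49900 = HKD 4,383.65

HKD 4,383.65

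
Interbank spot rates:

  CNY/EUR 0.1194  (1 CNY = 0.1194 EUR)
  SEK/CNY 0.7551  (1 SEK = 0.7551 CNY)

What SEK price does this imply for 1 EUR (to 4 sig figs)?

EUR/SEK = 11.09

1 EUR ÷ 0.1194 = 8.37521 CNY
8.37521 CNY ÷ 0.7551 = 11.0915 SEK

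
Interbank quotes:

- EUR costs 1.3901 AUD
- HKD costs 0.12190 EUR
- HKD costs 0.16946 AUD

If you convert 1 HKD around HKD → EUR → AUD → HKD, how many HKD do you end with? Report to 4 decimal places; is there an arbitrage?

Around HKD → EUR → AUD → HKD: 1 × 0.12190 × 1.3901 ÷ 0.16946 = 0.999960
Product ≈ 1 (deviation 0.004%, within rounding noise).

1.0000 (no arbitrage)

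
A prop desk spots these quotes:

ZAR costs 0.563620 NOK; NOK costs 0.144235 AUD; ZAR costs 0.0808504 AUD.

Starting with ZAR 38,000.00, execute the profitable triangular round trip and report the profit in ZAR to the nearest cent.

Profit: ZAR 208.37

Profitable loop is ZAR → NOK → AUD → ZAR:
ZAR 38,000.00 × 0.563620 = NOK 21,417.56
NOK 21,417.56 × 0.144235 = AUD 3,089.16
AUD 3,089.16 ÷ 0.0808504 = ZAR 38,208.37
Profit = ZAR 38,208.37 − ZAR 38,000.00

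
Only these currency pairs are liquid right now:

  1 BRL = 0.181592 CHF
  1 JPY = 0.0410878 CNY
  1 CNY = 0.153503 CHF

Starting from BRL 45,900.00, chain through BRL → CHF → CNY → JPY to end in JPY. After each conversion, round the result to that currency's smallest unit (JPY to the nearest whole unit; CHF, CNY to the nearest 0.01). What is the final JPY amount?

JPY 1,321,538

BRL 45,900.00 × 0.181592 = CHF 8,335.07
CHF 8,335.07 ÷ 0.153503 = CNY 54,299.07
CNY 54,299.07 ÷ 0.0410878 = JPY 1,321,538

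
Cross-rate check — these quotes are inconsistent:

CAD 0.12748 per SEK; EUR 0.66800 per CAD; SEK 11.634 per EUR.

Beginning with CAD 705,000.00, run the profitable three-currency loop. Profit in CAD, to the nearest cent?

Profitable loop is CAD → SEK → EUR → CAD:
CAD 705,000.00 ÷ 0.12748 = SEK 5,530,279.26
SEK 5,530,279.26 ÷ 11.634 = EUR 475,354.93
EUR 475,354.93 ÷ 0.66800 = CAD 711,609.18
Profit = CAD 711,609.18 − CAD 705,000.00

Profit: CAD 6,609.18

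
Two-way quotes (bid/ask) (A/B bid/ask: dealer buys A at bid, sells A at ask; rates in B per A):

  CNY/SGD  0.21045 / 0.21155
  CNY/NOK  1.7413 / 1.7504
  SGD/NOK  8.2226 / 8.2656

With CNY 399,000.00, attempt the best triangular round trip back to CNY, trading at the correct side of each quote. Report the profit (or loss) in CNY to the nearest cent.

Best loop CNY → NOK → SGD → CNY:
CNY 399,000.00 × 1.7413 (sell CNY at bid) = NOK 694,778.70
NOK 694,778.70 ÷ 8.2656 (buy SGD at ask) = SGD 84,056.66
SGD 84,056.66 ÷ 0.21155 (buy CNY at ask) = CNY 397,337.07

Net result: CNY -1,662.93 (no profitable arbitrage after spreads)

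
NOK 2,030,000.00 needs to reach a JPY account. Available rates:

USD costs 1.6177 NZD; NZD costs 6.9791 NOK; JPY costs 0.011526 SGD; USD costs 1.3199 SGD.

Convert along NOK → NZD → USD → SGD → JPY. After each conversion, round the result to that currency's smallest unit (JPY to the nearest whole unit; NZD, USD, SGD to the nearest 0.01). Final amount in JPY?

NOK 2,030,000.00 ÷ 6.9791 = NZD 290,868.45
NZD 290,868.45 ÷ 1.6177 = USD 179,803.70
USD 179,803.70 × 1.3199 = SGD 237,322.90
SGD 237,322.90 ÷ 0.011526 = JPY 20,590,222

JPY 20,590,222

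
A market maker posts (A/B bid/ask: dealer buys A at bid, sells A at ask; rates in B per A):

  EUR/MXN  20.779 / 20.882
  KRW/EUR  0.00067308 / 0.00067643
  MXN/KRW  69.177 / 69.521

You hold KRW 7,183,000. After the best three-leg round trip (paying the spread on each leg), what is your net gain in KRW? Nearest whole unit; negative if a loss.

Net profit: KRW 131,673

Best loop KRW → MXN → EUR → KRW:
KRW 7,183,000 ÷ 69.521 (buy MXN at ask) = MXN 103,321.30
MXN 103,321.30 ÷ 20.882 (buy EUR at ask) = EUR 4,947.86
EUR 4,947.86 ÷ 0.00067643 (buy KRW at ask) = KRW 7,314,673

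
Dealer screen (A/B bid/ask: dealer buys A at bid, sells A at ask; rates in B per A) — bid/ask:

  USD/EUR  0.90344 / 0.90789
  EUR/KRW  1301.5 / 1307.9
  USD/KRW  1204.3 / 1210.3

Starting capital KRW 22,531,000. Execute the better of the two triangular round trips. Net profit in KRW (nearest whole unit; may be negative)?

Best loop KRW → EUR → USD → KRW:
KRW 22,531,000 ÷ 1307.9 (buy EUR at ask) = EUR 17,226.85
EUR 17,226.85 ÷ 0.90789 (buy USD at ask) = USD 18,974.60
USD 18,974.60 × 1204.3 (sell USD at bid) = KRW 22,851,114

Net profit: KRW 320,114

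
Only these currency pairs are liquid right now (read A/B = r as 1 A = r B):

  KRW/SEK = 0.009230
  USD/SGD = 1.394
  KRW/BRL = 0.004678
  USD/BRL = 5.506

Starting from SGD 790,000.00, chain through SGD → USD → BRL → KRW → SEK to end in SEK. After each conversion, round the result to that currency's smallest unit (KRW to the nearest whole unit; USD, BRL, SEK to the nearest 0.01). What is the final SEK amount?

SGD 790,000.00 ÷ 1.394 = USD 566,714.49
USD 566,714.49 × 5.506 = BRL 3,120,329.98
BRL 3,120,329.98 ÷ 0.004678 = KRW 667,022,227
KRW 667,022,227 × 0.009230 = SEK 6,156,615.16

SEK 6,156,615.16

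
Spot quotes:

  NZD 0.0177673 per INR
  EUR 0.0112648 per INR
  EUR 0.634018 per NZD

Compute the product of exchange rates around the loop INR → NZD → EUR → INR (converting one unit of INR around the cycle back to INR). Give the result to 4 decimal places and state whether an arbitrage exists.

1.0000 (no arbitrage)

Around INR → NZD → EUR → INR: 1 × 0.0177673 × 0.634018 ÷ 0.0112648 = 0.999999
Product ≈ 1 (deviation 0.000%, within rounding noise).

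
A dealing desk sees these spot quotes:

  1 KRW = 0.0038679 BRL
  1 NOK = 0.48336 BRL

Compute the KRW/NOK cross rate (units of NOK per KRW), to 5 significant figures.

KRW/NOK = 0.0080021

1 KRW × 0.0038679 = 0.0038679 BRL
0.0038679 BRL ÷ 0.48336 = 0.00800211 NOK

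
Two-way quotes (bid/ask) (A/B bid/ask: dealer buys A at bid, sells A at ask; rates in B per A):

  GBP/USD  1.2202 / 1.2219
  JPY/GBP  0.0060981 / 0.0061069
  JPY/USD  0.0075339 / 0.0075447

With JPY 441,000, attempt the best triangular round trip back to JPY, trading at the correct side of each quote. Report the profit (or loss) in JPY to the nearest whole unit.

Best loop JPY → USD → GBP → JPY:
JPY 441,000 × 0.0075339 (sell JPY at bid) = USD 3,322.45
USD 3,322.45 ÷ 1.2219 (buy GBP at ask) = GBP 2,719.08
GBP 2,719.08 ÷ 0.0061069 (buy JPY at ask) = JPY 445,248

Net profit: JPY 4,248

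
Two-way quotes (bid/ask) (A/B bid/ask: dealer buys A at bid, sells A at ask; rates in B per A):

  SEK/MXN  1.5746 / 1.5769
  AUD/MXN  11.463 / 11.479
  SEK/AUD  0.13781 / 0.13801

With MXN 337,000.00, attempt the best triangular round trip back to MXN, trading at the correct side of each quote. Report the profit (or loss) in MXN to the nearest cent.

Best loop MXN → SEK → AUD → MXN:
MXN 337,000.00 ÷ 1.5769 (buy SEK at ask) = SEK 213,710.44
SEK 213,710.44 × 0.13781 (sell SEK at bid) = AUD 29,451.44
AUD 29,451.44 × 11.463 (sell AUD at bid) = MXN 337,601.82

Net profit: MXN 601.82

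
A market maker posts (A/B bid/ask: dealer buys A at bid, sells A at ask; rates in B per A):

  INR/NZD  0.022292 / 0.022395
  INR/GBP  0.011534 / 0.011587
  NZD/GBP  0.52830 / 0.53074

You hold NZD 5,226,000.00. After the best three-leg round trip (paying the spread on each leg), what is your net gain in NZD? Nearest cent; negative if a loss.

Best loop NZD → GBP → INR → NZD:
NZD 5,226,000.00 × 0.52830 (sell NZD at bid) = GBP 2,760,895.80
GBP 2,760,895.80 ÷ 0.011587 (buy INR at ask) = INR 238,275,291.27
INR 238,275,291.27 × 0.022292 (sell INR at bid) = NZD 5,311,632.79

Net profit: NZD 85,632.79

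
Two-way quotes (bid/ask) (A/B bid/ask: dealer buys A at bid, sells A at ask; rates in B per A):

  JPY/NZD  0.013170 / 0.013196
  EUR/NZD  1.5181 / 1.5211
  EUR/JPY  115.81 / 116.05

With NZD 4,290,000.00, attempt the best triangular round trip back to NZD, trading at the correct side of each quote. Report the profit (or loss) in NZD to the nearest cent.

Net profit: NZD 11,613.26

Best loop NZD → EUR → JPY → NZD:
NZD 4,290,000.00 ÷ 1.5211 (buy EUR at ask) = EUR 2,820,327.39
EUR 2,820,327.39 × 115.81 (sell EUR at bid) = JPY 326,622,116
JPY 326,622,116 × 0.013170 (sell JPY at bid) = NZD 4,301,613.26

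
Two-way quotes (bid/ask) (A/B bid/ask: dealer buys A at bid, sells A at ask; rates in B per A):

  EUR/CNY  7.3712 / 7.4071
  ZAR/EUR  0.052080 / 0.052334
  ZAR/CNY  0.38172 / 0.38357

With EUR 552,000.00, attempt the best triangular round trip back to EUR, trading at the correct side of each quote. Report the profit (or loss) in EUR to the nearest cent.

Best loop EUR → CNY → ZAR → EUR:
EUR 552,000.00 × 7.3712 (sell EUR at bid) = CNY 4,068,902.40
CNY 4,068,902.40 ÷ 0.38357 (buy ZAR at ask) = ZAR 10,607,978.73
ZAR 10,607,978.73 × 0.052080 (sell ZAR at bid) = EUR 552,463.53

Net profit: EUR 463.53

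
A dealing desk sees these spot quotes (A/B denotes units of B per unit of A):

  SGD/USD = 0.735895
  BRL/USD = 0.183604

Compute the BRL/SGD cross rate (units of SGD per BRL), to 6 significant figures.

1 BRL × 0.183604 = 0.183604 USD
0.183604 USD ÷ 0.735895 = 0.249498 SGD

BRL/SGD = 0.249498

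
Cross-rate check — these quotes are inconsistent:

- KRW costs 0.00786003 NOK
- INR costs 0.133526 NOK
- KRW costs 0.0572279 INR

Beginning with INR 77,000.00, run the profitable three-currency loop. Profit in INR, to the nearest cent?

Profitable loop is INR → KRW → NOK → INR:
INR 77,000.00 ÷ 0.0572279 = KRW 1,345,498
KRW 1,345,498 × 0.00786003 = NOK 10,575.65
NOK 10,575.65 ÷ 0.133526 = INR 79,202.94
Profit = INR 79,202.94 − INR 77,000.00

Profit: INR 2,202.94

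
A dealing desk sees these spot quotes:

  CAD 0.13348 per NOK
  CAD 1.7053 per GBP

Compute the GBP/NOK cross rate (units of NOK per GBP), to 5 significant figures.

1 GBP × 1.7053 = 1.7053 CAD
1.7053 CAD ÷ 0.13348 = 12.7757 NOK

GBP/NOK = 12.776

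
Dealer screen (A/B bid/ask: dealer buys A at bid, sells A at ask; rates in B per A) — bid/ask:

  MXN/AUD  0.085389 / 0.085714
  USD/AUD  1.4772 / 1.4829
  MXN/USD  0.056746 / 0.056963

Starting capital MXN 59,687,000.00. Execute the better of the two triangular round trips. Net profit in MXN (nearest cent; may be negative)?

Net profit: MXN 649,061.74

Best loop MXN → AUD → USD → MXN:
MXN 59,687,000.00 × 0.085389 (sell MXN at bid) = AUD 5,096,613.24
AUD 5,096,613.24 ÷ 1.4829 (buy USD at ask) = USD 3,436,923.09
USD 3,436,923.09 ÷ 0.056963 (buy MXN at ask) = MXN 60,336,061.74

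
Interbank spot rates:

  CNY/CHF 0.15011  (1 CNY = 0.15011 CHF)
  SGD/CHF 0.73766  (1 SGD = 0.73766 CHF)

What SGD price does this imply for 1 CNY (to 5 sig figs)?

CNY/SGD = 0.20349

1 CNY × 0.15011 = 0.15011 CHF
0.15011 CHF ÷ 0.73766 = 0.203495 SGD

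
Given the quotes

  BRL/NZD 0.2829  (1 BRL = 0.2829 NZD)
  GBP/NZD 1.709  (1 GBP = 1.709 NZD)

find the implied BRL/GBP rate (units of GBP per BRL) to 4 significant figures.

BRL/GBP = 0.1655

1 BRL × 0.2829 = 0.2829 NZD
0.2829 NZD ÷ 1.709 = 0.165535 GBP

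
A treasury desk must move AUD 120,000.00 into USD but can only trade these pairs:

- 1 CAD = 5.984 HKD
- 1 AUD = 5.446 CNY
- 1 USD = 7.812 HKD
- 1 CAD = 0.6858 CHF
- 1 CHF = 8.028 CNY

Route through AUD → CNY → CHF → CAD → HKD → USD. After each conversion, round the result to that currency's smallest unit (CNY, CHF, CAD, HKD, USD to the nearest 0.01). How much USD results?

AUD 120,000.00 × 5.446 = CNY 653,520.00
CNY 653,520.00 ÷ 8.028 = CHF 81,405.08
CHF 81,405.08 ÷ 0.6858 = CAD 118,700.90
CAD 118,700.90 × 5.984 = HKD 710,306.19
HKD 710,306.19 ÷ 7.812 = USD 90,925.01

USD 90,925.01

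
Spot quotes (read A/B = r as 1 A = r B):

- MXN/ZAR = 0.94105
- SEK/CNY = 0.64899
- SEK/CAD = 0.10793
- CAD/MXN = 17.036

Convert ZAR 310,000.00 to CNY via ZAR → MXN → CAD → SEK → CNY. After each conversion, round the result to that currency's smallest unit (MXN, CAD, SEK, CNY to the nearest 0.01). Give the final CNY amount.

CNY 116,272.57

ZAR 310,000.00 ÷ 0.94105 = MXN 329,419.27
MXN 329,419.27 ÷ 17.036 = CAD 19,336.66
CAD 19,336.66 ÷ 0.10793 = SEK 179,159.27
SEK 179,159.27 × 0.64899 = CNY 116,272.57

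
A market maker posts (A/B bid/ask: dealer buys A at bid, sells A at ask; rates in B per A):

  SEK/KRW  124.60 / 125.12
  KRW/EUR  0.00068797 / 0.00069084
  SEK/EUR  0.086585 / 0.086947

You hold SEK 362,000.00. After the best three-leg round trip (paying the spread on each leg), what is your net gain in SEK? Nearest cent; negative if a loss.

Best loop SEK → EUR → KRW → SEK:
SEK 362,000.00 × 0.086585 (sell SEK at bid) = EUR 31,343.77
EUR 31,343.77 ÷ 0.00069084 (buy KRW at ask) = KRW 45,370,520
KRW 45,370,520 ÷ 125.12 (buy SEK at ask) = SEK 362,616.05

Net profit: SEK 616.05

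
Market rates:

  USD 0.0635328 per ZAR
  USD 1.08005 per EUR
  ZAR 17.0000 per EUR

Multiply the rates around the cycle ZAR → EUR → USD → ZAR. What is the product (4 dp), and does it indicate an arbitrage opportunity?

1.0000 (no arbitrage)

Around ZAR → EUR → USD → ZAR: 1 ÷ 17.0000 × 1.08005 ÷ 0.0635328 = 0.999993
Product ≈ 1 (deviation 0.001%, within rounding noise).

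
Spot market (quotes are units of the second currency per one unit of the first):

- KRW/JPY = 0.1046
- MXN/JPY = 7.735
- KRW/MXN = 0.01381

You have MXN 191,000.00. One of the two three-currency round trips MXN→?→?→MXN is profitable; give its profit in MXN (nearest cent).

Profit: MXN 4,054.37

Profitable loop is MXN → JPY → KRW → MXN:
MXN 191,000.00 × 7.735 = JPY 1,477,385
JPY 1,477,385 ÷ 0.1046 = KRW 14,124,140
KRW 14,124,140 × 0.01381 = MXN 195,054.37
Profit = MXN 195,054.37 − MXN 191,000.00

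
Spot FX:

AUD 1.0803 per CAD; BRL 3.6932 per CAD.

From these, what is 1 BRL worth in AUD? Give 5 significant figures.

BRL/AUD = 0.29251

1 BRL ÷ 3.6932 = 0.270768 CAD
0.270768 CAD × 1.0803 = 0.292511 AUD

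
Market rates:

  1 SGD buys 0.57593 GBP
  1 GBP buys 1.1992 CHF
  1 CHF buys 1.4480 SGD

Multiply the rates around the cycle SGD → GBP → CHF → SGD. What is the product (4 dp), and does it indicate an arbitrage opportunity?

1.0001 (no arbitrage)

Around SGD → GBP → CHF → SGD: 1 × 0.57593 × 1.1992 × 1.4480 = 1.000069
Product ≈ 1 (deviation 0.007%, within rounding noise).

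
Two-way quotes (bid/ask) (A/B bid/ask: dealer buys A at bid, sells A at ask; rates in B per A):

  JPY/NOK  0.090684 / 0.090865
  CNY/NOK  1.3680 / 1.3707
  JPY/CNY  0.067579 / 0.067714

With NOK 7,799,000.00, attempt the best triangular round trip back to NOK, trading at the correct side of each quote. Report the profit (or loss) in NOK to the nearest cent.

Best loop NOK → JPY → CNY → NOK:
NOK 7,799,000.00 ÷ 0.090865 (buy JPY at ask) = JPY 85,830,628
JPY 85,830,628 × 0.067579 (sell JPY at bid) = CNY 5,800,348.00
CNY 5,800,348.00 × 1.3680 (sell CNY at bid) = NOK 7,934,876.06

Net profit: NOK 135,876.06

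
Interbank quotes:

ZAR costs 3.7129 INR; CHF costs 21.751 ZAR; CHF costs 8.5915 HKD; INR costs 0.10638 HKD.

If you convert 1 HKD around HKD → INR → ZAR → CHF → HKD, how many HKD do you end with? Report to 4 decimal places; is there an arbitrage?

1.0000 (no arbitrage)

Around HKD → INR → ZAR → CHF → HKD: 1 ÷ 0.10638 ÷ 3.7129 ÷ 21.751 × 8.5915 = 1.000038
Product ≈ 1 (deviation 0.004%, within rounding noise).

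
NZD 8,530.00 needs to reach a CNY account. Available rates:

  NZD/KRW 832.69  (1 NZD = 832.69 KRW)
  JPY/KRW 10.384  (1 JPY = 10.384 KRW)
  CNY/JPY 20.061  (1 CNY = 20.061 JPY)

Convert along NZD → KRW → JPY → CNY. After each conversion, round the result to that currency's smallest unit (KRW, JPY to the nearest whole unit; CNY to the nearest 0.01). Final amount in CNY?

NZD 8,530.00 × 832.69 = KRW 7,102,846
KRW 7,102,846 ÷ 10.384 = JPY 684,018
JPY 684,018 ÷ 20.061 = CNY 34,096.90

CNY 34,096.90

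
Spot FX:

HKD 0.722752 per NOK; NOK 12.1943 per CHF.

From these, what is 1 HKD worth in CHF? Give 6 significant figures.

1 HKD ÷ 0.722752 = 1.3836 NOK
1.3836 NOK ÷ 12.1943 = 0.113463 CHF

HKD/CHF = 0.113463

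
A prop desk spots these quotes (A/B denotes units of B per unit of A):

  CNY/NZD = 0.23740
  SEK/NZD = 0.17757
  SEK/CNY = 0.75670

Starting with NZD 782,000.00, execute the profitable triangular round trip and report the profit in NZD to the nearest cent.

Profit: NZD 9,118.62

Profitable loop is NZD → SEK → CNY → NZD:
NZD 782,000.00 ÷ 0.17757 = SEK 4,403,897.05
SEK 4,403,897.05 × 0.75670 = CNY 3,332,428.90
CNY 3,332,428.90 × 0.23740 = NZD 791,118.62
Profit = NZD 791,118.62 − NZD 782,000.00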